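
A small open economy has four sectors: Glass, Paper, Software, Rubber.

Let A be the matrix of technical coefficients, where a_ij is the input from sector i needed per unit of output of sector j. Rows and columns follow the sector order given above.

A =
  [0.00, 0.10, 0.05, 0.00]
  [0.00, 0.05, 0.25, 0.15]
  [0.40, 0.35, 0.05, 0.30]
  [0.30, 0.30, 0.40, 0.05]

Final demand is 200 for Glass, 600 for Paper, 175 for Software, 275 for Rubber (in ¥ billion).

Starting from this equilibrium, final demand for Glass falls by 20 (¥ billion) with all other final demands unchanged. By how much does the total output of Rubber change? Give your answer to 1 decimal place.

Δx_4 = -16.0

I − A =
  [   1.00    -0.10    -0.05     0.00]
  [   0.00     0.95    -0.25    -0.15]
  [  -0.40    -0.35     0.95    -0.30]
  [  -0.30    -0.30    -0.40     0.95]
Compute the cofactors C_ij = (−1)^(i+j)·(3×3 minor ij) of I−A; the adjugate is their transpose:
adj(I−A) = Cᵀ =
  [ 0.574000   0.099375   0.072625   0.038625]
  [ 0.184250   0.759000   0.299750   0.214500]
  [ 0.444250   0.469500   0.853000   0.343500]
  [ 0.426500   0.468750   0.476750   0.786000]
det(I−A) = Σ_j (I−A)_1j·C_1j = (1.00)(0.574000) + (-0.10)(0.184250) + (-0.05)(0.444250) + (0.00)(0.426500) = 0.5333625
(I − A)⁻¹ = adj(I−A) / det(I−A) ≈
  [   1.0762     0.1863     0.1362     0.0724]
  [   0.3454     1.4230     0.5620     0.4022]
  [   0.8329     0.8803     1.5993     0.6440]
  [   0.7996     0.8789     0.8939     1.4737]
Δx = (I − A)⁻¹ Δd with Δd having -20 in the Glass component and 0 elsewhere.
So Δx_4 = L_41 · (-20), where L_41 = adj(I−A)_41 / det(I−A) = 0.426500 / 0.5333625.
Δx_4 = 0.426500 × (-20) / 0.5333625 = -8.53 / 0.5333625 ≈ -16.0.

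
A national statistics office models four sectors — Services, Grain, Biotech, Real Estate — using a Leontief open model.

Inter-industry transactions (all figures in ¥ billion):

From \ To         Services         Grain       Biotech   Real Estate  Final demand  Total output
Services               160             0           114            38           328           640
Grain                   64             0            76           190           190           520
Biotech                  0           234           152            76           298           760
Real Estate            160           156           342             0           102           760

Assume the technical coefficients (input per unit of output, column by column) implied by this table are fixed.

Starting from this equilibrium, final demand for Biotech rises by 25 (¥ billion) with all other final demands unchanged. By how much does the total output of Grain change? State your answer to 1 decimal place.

Δx_G = 11.0

Technical coefficients a_ij = z_ij / X_j:
  a_SS = 160/640 = 0.25, a_GS = 64/640 = 0.10, a_BS = 0/640 = 0.00, a_RS = 160/640 = 0.25
  a_SG = 0/520 = 0.00, a_GG = 0/520 = 0.00, a_BG = 234/520 = 0.45, a_RG = 156/520 = 0.30
  a_SB = 114/760 = 0.15, a_GB = 76/760 = 0.10, a_BB = 152/760 = 0.20, a_RB = 342/760 = 0.45
  a_SR = 38/760 = 0.05, a_GR = 190/760 = 0.25, a_BR = 76/760 = 0.10, a_RR = 0/760 = 0.00
I − A =
  [   0.75     0.00    -0.15    -0.05]
  [  -0.10     1.00    -0.10    -0.25]
  [   0.00    -0.45     0.80    -0.10]
  [  -0.25    -0.30    -0.45     1.00]
Compute the cofactors C_ij = (−1)^(i+j)·(3×3 minor ij) of I−A; the adjugate is their transpose:
adj(I−A) = Cᵀ =
  [ 0.596375   0.094125   0.162750   0.069625]
  [ 0.128000   0.552500   0.184750   0.163000]
  [ 0.101125   0.354375   0.679750   0.161625]
  [ 0.233000   0.348750   0.402000   0.559500]
det(I−A) = Σ_j (I−A)_1j·C_1j = (0.75)(0.596375) + (0.00)(0.128000) + (-0.15)(0.101125) + (-0.05)(0.233000) = 0.4204625
(I − A)⁻¹ = adj(I−A) / det(I−A) ≈
  [   1.4184     0.2239     0.3871     0.1656]
  [   0.3044     1.3140     0.4394     0.3877]
  [   0.2405     0.8428     1.6167     0.3844]
  [   0.5542     0.8294     0.9561     1.3307]
Δx = (I − A)⁻¹ Δd with Δd having +25 in the Biotech component and 0 elsewhere.
So Δx_G = L_GB · (+25), where L_GB = adj(I−A)_GB / det(I−A) = 0.184750 / 0.4204625.
Δx_G = 0.184750 × (+25) / 0.4204625 = 4.61875 / 0.4204625 ≈ 11.0.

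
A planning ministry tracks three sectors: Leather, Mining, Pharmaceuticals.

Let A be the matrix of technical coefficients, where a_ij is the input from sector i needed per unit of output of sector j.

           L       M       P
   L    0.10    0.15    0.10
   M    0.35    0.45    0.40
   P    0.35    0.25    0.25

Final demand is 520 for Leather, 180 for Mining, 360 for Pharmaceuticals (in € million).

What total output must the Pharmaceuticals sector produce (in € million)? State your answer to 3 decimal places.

I − A =
  [   0.90    -0.15    -0.10]
  [  -0.35     0.55    -0.40]
  [  -0.35    -0.25     0.75]
Cofactors of I−A, C_ij = (−1)^(i+j)·(minor ij) (rows/columns in the sector order above):
  C_11 = (0.55)(0.75) − (-0.40)(-0.25) = 0.3125
  C_12 = −[(-0.35)(0.75) − (-0.40)(-0.35)] = 0.4025
  C_13 = (-0.35)(-0.25) − (0.55)(-0.35) = 0.2800
  C_21 = −[(-0.15)(0.75) − (-0.10)(-0.25)] = 0.1375
  C_22 = (0.90)(0.75) − (-0.10)(-0.35) = 0.6400
  C_23 = −[(0.90)(-0.25) − (-0.15)(-0.35)] = 0.2775
  C_31 = (-0.15)(-0.40) − (-0.10)(0.55) = 0.1150
  C_32 = −[(0.90)(-0.40) − (-0.10)(-0.35)] = 0.3950
  C_33 = (0.90)(0.55) − (-0.15)(-0.35) = 0.4425
det(I−A) = Σ_j (I−A)_1j·C_1j = (0.90)(0.3125) + (-0.15)(0.4025) + (-0.10)(0.2800) = 0.192875
adj(I−A) = Cᵀ =
  [ 0.3125   0.1375   0.1150]
  [ 0.4025   0.6400   0.3950]
  [ 0.2800   0.2775   0.4425]
(I − A)⁻¹ = adj(I−A) / det(I−A) ≈
  [   1.6202     0.7129     0.5962]
  [   2.0868     3.3182     2.0480]
  [   1.4517     1.4388     2.2942]
x = (I − A)⁻¹ d = adj(I−A)·d / det(I−A), with det(I−A) = 0.192875:
  x_L = (0.3125·520 + 0.1375·180 + 0.1150·360) / 0.192875 = 228.65 / 0.192875 ≈ 1185.483
  x_M = (0.4025·520 + 0.6400·180 + 0.3950·360) / 0.192875 = 466.70 / 0.192875 ≈ 2419.702
  x_P = (0.2800·520 + 0.2775·180 + 0.4425·360) / 0.192875 = 354.85 / 0.192875 ≈ 1839.793

x_P = 1839.793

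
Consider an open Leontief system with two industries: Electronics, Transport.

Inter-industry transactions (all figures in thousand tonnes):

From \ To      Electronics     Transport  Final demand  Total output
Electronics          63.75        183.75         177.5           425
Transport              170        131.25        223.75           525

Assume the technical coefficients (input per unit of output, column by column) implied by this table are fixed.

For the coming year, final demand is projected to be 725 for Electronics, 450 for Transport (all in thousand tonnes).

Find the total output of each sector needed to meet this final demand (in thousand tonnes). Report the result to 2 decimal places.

x_E = 1409.55, x_T = 1351.76

Technical coefficients a_ij = z_ij / X_j:
  a_EE = 63.75/425 = 0.15, a_TE = 170/425 = 0.40
  a_ET = 183.75/525 = 0.35, a_TT = 131.25/525 = 0.25
I − A =
  [   0.85    -0.35]
  [  -0.40     0.75]
det(I−A) = (0.85)(0.75) − (-0.35)(-0.40) = 0.4975
adj(I−A) = [[0.75, 0.35], [0.40, 0.85]]
(I − A)⁻¹ = adj(I−A) / det(I−A) ≈
  [   1.5075     0.7035]
  [   0.8040     1.7085]
x = (I − A)⁻¹ d = adj(I−A)·d / det(I−A), with det(I−A) = 0.4975:
  x_E = (0.75·725 + 0.35·450) / 0.4975 = 701.25 / 0.4975 ≈ 1409.55
  x_T = (0.40·725 + 0.85·450) / 0.4975 = 672.50 / 0.4975 ≈ 1351.76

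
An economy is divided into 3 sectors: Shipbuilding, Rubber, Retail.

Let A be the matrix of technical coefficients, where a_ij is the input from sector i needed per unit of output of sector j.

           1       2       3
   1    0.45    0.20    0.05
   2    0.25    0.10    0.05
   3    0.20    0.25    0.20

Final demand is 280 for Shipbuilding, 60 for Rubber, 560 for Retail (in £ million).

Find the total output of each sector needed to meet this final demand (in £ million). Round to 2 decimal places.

x_1 = 714.18, x_2 = 319.40, x_3 = 978.36

I − A =
  [   0.55    -0.20    -0.05]
  [  -0.25     0.90    -0.05]
  [  -0.20    -0.25     0.80]
Cofactors of I−A, C_ij = (−1)^(i+j)·(minor ij) (rows/columns in the sector order above):
  C_11 = (0.90)(0.80) − (-0.05)(-0.25) = 0.7075
  C_12 = −[(-0.25)(0.80) − (-0.05)(-0.20)] = 0.2100
  C_13 = (-0.25)(-0.25) − (0.90)(-0.20) = 0.2425
  C_21 = −[(-0.20)(0.80) − (-0.05)(-0.25)] = 0.1725
  C_22 = (0.55)(0.80) − (-0.05)(-0.20) = 0.4300
  C_23 = −[(0.55)(-0.25) − (-0.20)(-0.20)] = 0.1775
  C_31 = (-0.20)(-0.05) − (-0.05)(0.90) = 0.0550
  C_32 = −[(0.55)(-0.05) − (-0.05)(-0.25)] = 0.0400
  C_33 = (0.55)(0.90) − (-0.20)(-0.25) = 0.4450
det(I−A) = Σ_j (I−A)_1j·C_1j = (0.55)(0.7075) + (-0.20)(0.2100) + (-0.05)(0.2425) = 0.3350
adj(I−A) = Cᵀ =
  [ 0.7075   0.1725   0.0550]
  [ 0.2100   0.4300   0.0400]
  [ 0.2425   0.1775   0.4450]
(I − A)⁻¹ = adj(I−A) / det(I−A) ≈
  [   2.1119     0.5149     0.1642]
  [   0.6269     1.2836     0.1194]
  [   0.7239     0.5299     1.3284]
x = (I − A)⁻¹ d = adj(I−A)·d / det(I−A), with det(I−A) = 0.3350:
  x_1 = (0.7075·280 + 0.1725·60 + 0.0550·560) / 0.3350 = 239.25 / 0.3350 ≈ 714.18
  x_2 = (0.2100·280 + 0.4300·60 + 0.0400·560) / 0.3350 = 107.00 / 0.3350 ≈ 319.40
  x_3 = (0.2425·280 + 0.1775·60 + 0.4450·560) / 0.3350 = 327.75 / 0.3350 ≈ 978.36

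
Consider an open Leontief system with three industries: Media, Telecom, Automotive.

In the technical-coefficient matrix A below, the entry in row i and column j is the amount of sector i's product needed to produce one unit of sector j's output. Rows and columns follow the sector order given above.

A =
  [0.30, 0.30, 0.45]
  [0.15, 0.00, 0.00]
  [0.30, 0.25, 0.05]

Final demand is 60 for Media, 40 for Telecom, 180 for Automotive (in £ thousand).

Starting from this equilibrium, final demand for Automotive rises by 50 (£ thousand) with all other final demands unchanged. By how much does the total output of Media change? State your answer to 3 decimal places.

I − A =
  [   0.70    -0.30    -0.45]
  [  -0.15     1.00     0.00]
  [  -0.30    -0.25     0.95]
Cofactors of I−A, C_ij = (−1)^(i+j)·(minor ij) (rows/columns in the sector order above):
  C_11 = (1.00)(0.95) − (0.00)(-0.25) = 0.9500
  C_12 = −[(-0.15)(0.95) − (0.00)(-0.30)] = 0.1425
  C_13 = (-0.15)(-0.25) − (1.00)(-0.30) = 0.3375
  C_21 = −[(-0.30)(0.95) − (-0.45)(-0.25)] = 0.3975
  C_22 = (0.70)(0.95) − (-0.45)(-0.30) = 0.5300
  C_23 = −[(0.70)(-0.25) − (-0.30)(-0.30)] = 0.2650
  C_31 = (-0.30)(0.00) − (-0.45)(1.00) = 0.4500
  C_32 = −[(0.70)(0.00) − (-0.45)(-0.15)] = 0.0675
  C_33 = (0.70)(1.00) − (-0.30)(-0.15) = 0.6550
det(I−A) = Σ_j (I−A)_1j·C_1j = (0.70)(0.9500) + (-0.30)(0.1425) + (-0.45)(0.3375) = 0.470375
adj(I−A) = Cᵀ =
  [ 0.9500   0.3975   0.4500]
  [ 0.1425   0.5300   0.0675]
  [ 0.3375   0.2650   0.6550]
(I − A)⁻¹ = adj(I−A) / det(I−A) ≈
  [   2.0197     0.8451     0.9567]
  [   0.3029     1.1268     0.1435]
  [   0.7175     0.5634     1.3925]
Δx = (I − A)⁻¹ Δd with Δd having +50 in the Automotive component and 0 elsewhere.
So Δx_1 = L_13 · (+50), where L_13 = adj(I−A)_13 / det(I−A) = 0.4500 / 0.470375.
Δx_1 = 0.4500 × (+50) / 0.470375 = 22.50 / 0.470375 ≈ 47.834.

Δx_1 = 47.834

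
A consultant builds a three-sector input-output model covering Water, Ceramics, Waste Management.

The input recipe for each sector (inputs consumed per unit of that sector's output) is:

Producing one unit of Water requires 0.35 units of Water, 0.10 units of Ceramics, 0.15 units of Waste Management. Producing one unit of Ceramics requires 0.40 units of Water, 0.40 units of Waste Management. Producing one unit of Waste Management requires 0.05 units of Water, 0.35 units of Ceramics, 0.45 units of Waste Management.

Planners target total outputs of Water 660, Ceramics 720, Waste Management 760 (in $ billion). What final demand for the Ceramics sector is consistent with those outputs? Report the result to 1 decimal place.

I − A =
  [   0.65    -0.40    -0.05]
  [  -0.10     1.00    -0.35]
  [  -0.15    -0.40     0.55]
d = (I − A) x:
  d_1 = (+0.65)·660 + (-0.40)·720 + (-0.05)·760 = 103.0
  d_2 = (-0.10)·660 + (+1.00)·720 + (-0.35)·760 = 388.0
  d_3 = (-0.15)·660 + (-0.40)·720 + (+0.55)·760 = 31.0

d_2 = 388.0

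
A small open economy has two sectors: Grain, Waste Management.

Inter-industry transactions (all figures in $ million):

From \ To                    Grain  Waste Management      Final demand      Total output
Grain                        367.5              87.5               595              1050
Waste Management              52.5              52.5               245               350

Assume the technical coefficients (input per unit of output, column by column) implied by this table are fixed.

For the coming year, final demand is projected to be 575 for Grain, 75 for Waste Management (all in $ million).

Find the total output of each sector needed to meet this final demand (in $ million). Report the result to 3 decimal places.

x_1 = 939.815, x_2 = 143.519

Technical coefficients a_ij = z_ij / X_j:
  a_11 = 367.5/1050 = 0.35, a_21 = 52.5/1050 = 0.05
  a_12 = 87.5/350 = 0.25, a_22 = 52.5/350 = 0.15
I − A =
  [   0.65    -0.25]
  [  -0.05     0.85]
det(I−A) = (0.65)(0.85) − (-0.25)(-0.05) = 0.5400
adj(I−A) = [[0.85, 0.25], [0.05, 0.65]]
(I − A)⁻¹ = adj(I−A) / det(I−A) ≈
  [   1.5741     0.4630]
  [   0.0926     1.2037]
x = (I − A)⁻¹ d = adj(I−A)·d / det(I−A), with det(I−A) = 0.5400:
  x_1 = (0.85·575 + 0.25·75) / 0.5400 = 507.50 / 0.5400 ≈ 939.815
  x_2 = (0.05·575 + 0.65·75) / 0.5400 = 77.50 / 0.5400 ≈ 143.519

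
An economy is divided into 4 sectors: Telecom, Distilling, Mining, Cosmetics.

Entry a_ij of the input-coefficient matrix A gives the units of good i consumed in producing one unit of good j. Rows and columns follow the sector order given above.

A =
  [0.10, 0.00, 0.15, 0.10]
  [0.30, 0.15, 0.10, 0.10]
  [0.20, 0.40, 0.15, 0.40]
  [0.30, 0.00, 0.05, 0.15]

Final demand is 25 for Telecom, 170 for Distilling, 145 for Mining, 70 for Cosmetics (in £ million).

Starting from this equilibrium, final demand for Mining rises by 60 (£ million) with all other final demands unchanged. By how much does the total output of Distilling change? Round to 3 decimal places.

I − A =
  [   0.90     0.00    -0.15    -0.10]
  [  -0.30     0.85    -0.10    -0.10]
  [  -0.20    -0.40     0.85    -0.40]
  [  -0.30     0.00    -0.05     0.85]
Compute the cofactors C_ij = (−1)^(i+j)·(3×3 minor ij) of I−A; the adjugate is their transpose:
adj(I−A) = Cᵀ =
  [ 0.561125   0.053000   0.112625   0.125250]
  [ 0.266250   0.562250   0.122250   0.155000]
  [ 0.360500   0.294000   0.624750   0.371000]
  [ 0.219250   0.036000   0.076500   0.570750]
det(I−A) = Σ_j (I−A)_1j·C_1j = (0.90)(0.561125) + (0.00)(0.266250) + (-0.15)(0.360500) + (-0.10)(0.219250) = 0.4290125
(I − A)⁻¹ = adj(I−A) / det(I−A) ≈
  [   1.3079     0.1235     0.2625     0.2919]
  [   0.6206     1.3106     0.2850     0.3613]
  [   0.8403     0.6853     1.4563     0.8648]
  [   0.5111     0.0839     0.1783     1.3304]
Δx = (I − A)⁻¹ Δd with Δd having +60 in the Mining component and 0 elsewhere.
So Δx_D = L_DM · (+60), where L_DM = adj(I−A)_DM / det(I−A) = 0.122250 / 0.4290125.
Δx_D = 0.122250 × (+60) / 0.4290125 = 7.335 / 0.4290125 ≈ 17.097.

Δx_D = 17.097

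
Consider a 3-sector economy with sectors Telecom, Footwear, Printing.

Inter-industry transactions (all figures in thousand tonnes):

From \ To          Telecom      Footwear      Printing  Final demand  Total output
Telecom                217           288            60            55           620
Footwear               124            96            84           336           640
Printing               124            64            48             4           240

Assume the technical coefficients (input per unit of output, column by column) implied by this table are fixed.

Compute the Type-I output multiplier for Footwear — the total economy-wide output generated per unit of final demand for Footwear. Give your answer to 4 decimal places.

Technical coefficients a_ij = z_ij / X_j:
  a_TT = 217/620 = 0.35, a_FT = 124/620 = 0.20, a_PT = 124/620 = 0.20
  a_TF = 288/640 = 0.45, a_FF = 96/640 = 0.15, a_PF = 64/640 = 0.10
  a_TP = 60/240 = 0.25, a_FP = 84/240 = 0.35, a_PP = 48/240 = 0.20
I − A =
  [   0.65    -0.45    -0.25]
  [  -0.20     0.85    -0.35]
  [  -0.20    -0.10     0.80]
Cofactors of I−A, C_ij = (−1)^(i+j)·(minor ij) (rows/columns in the sector order above):
  C_11 = (0.85)(0.80) − (-0.35)(-0.10) = 0.6450
  C_12 = −[(-0.20)(0.80) − (-0.35)(-0.20)] = 0.2300
  C_13 = (-0.20)(-0.10) − (0.85)(-0.20) = 0.1900
  C_21 = −[(-0.45)(0.80) − (-0.25)(-0.10)] = 0.3850
  C_22 = (0.65)(0.80) − (-0.25)(-0.20) = 0.4700
  C_23 = −[(0.65)(-0.10) − (-0.45)(-0.20)] = 0.1550
  C_31 = (-0.45)(-0.35) − (-0.25)(0.85) = 0.3700
  C_32 = −[(0.65)(-0.35) − (-0.25)(-0.20)] = 0.2775
  C_33 = (0.65)(0.85) − (-0.45)(-0.20) = 0.4625
det(I−A) = Σ_j (I−A)_1j·C_1j = (0.65)(0.6450) + (-0.45)(0.2300) + (-0.25)(0.1900) = 0.26825
adj(I−A) = Cᵀ =
  [ 0.6450   0.3850   0.3700]
  [ 0.2300   0.4700   0.2775]
  [ 0.1900   0.1550   0.4625]
(I − A)⁻¹ = adj(I−A) / det(I−A) ≈
  [   2.40447     1.43523     1.37931]
  [   0.85741     1.75210     1.03448]
  [   0.70829     0.57782     1.72414]
The output multiplier for sector j is the column-j sum of the Leontief inverse (I − A)⁻¹ = adj(I−A) / det(I−A).
Column F of adj(I−A): (0.3850, 0.4700, 0.1550); det(I−A) = 0.26825.
m_F = (0.3850 + 0.4700 + 0.1550) / 0.26825 = 1.01 / 0.26825 ≈ 3.7651.

m_F = 3.7651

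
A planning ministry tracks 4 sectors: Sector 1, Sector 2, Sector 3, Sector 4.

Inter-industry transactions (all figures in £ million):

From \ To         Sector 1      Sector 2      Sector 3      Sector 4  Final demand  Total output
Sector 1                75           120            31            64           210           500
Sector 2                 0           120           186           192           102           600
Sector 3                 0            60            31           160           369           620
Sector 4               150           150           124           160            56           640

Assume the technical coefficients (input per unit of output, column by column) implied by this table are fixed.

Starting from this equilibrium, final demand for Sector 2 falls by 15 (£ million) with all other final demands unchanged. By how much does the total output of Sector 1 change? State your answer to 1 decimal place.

Technical coefficients a_ij = z_ij / X_j:
  a_11 = 75/500 = 0.15, a_21 = 0/500 = 0.00, a_31 = 0/500 = 0.00, a_41 = 150/500 = 0.30
  a_12 = 120/600 = 0.20, a_22 = 120/600 = 0.20, a_32 = 60/600 = 0.10, a_42 = 150/600 = 0.25
  a_13 = 31/620 = 0.05, a_23 = 186/620 = 0.30, a_33 = 31/620 = 0.05, a_43 = 124/620 = 0.20
  a_14 = 64/640 = 0.10, a_24 = 192/640 = 0.30, a_34 = 160/640 = 0.25, a_44 = 160/640 = 0.25
I − A =
  [   0.85    -0.20    -0.05    -0.10]
  [   0.00     0.80    -0.30    -0.30]
  [   0.00    -0.10     0.95    -0.25]
  [  -0.30    -0.25    -0.20     0.75]
Compute the cofactors C_ij = (−1)^(i+j)·(3×3 minor ij) of I−A; the adjugate is their transpose:
adj(I−A) = Cᵀ =
  [ 0.411500   0.165125   0.106750   0.156500]
  [ 0.108000   0.530875   0.237750   0.306000]
  [ 0.069000   0.128875   0.404250   0.195500]
  [ 0.219000   0.277375   0.229750   0.620500]
det(I−A) = Σ_j (I−A)_1j·C_1j = (0.85)(0.411500) + (-0.20)(0.108000) + (-0.05)(0.069000) + (-0.10)(0.219000) = 0.302825
(I − A)⁻¹ = adj(I−A) / det(I−A) ≈
  [   1.3589     0.5453     0.3525     0.5168]
  [   0.3566     1.7531     0.7851     1.0105]
  [   0.2279     0.4256     1.3349     0.6456]
  [   0.7232     0.9160     0.7587     2.0490]
Δx = (I − A)⁻¹ Δd with Δd having -15 in the Sector 2 component and 0 elsewhere.
So Δx_1 = L_12 · (-15), where L_12 = adj(I−A)_12 / det(I−A) = 0.165125 / 0.302825.
Δx_1 = 0.165125 × (-15) / 0.302825 = -2.476875 / 0.302825 ≈ -8.2.

Δx_1 = -8.2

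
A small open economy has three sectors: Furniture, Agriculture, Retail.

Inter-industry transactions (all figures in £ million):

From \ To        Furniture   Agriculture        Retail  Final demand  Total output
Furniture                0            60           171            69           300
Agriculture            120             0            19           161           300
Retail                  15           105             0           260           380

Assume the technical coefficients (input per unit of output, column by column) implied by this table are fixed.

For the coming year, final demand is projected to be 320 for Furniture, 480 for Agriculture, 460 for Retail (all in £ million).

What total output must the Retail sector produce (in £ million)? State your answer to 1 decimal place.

Technical coefficients a_ij = z_ij / X_j:
  a_11 = 0/300 = 0.00, a_21 = 120/300 = 0.40, a_31 = 15/300 = 0.05
  a_12 = 60/300 = 0.20, a_22 = 0/300 = 0.00, a_32 = 105/300 = 0.35
  a_13 = 171/380 = 0.45, a_23 = 19/380 = 0.05, a_33 = 0/380 = 0.00
I − A =
  [   1.00    -0.20    -0.45]
  [  -0.40     1.00    -0.05]
  [  -0.05    -0.35     1.00]
Cofactors of I−A, C_ij = (−1)^(i+j)·(minor ij) (rows/columns in the sector order above):
  C_11 = (1.00)(1.00) − (-0.05)(-0.35) = 0.9825
  C_12 = −[(-0.40)(1.00) − (-0.05)(-0.05)] = 0.4025
  C_13 = (-0.40)(-0.35) − (1.00)(-0.05) = 0.1900
  C_21 = −[(-0.20)(1.00) − (-0.45)(-0.35)] = 0.3575
  C_22 = (1.00)(1.00) − (-0.45)(-0.05) = 0.9775
  C_23 = −[(1.00)(-0.35) − (-0.20)(-0.05)] = 0.3600
  C_31 = (-0.20)(-0.05) − (-0.45)(1.00) = 0.4600
  C_32 = −[(1.00)(-0.05) − (-0.45)(-0.40)] = 0.2300
  C_33 = (1.00)(1.00) − (-0.20)(-0.40) = 0.9200
det(I−A) = Σ_j (I−A)_1j·C_1j = (1.00)(0.9825) + (-0.20)(0.4025) + (-0.45)(0.1900) = 0.8165
adj(I−A) = Cᵀ =
  [ 0.9825   0.3575   0.4600]
  [ 0.4025   0.9775   0.2300]
  [ 0.1900   0.3600   0.9200]
(I − A)⁻¹ = adj(I−A) / det(I−A) ≈
  [   1.2033     0.4378     0.5634]
  [   0.4930     1.1972     0.2817]
  [   0.2327     0.4409     1.1268]
x = (I − A)⁻¹ d = adj(I−A)·d / det(I−A), with det(I−A) = 0.8165:
  x_1 = (0.9825·320 + 0.3575·480 + 0.4600·460) / 0.8165 = 697.60 / 0.8165 ≈ 854.4
  x_2 = (0.4025·320 + 0.9775·480 + 0.2300·460) / 0.8165 = 703.80 / 0.8165 ≈ 862.0
  x_3 = (0.1900·320 + 0.3600·480 + 0.9200·460) / 0.8165 = 656.80 / 0.8165 ≈ 804.4

x_3 = 804.4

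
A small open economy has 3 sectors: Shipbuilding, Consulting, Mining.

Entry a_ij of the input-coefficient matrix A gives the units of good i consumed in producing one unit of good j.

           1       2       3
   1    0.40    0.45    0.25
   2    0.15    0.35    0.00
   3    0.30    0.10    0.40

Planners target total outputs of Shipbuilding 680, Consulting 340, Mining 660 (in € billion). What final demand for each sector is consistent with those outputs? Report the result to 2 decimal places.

d_1 = 90.00, d_2 = 119.00, d_3 = 158.00

I − A =
  [   0.60    -0.45    -0.25]
  [  -0.15     0.65     0.00]
  [  -0.30    -0.10     0.60]
d = (I − A) x:
  d_1 = (+0.60)·680 + (-0.45)·340 + (-0.25)·660 = 90.00
  d_2 = (-0.15)·680 + (+0.65)·340 + (+0.00)·660 = 119.00
  d_3 = (-0.30)·680 + (-0.10)·340 + (+0.60)·660 = 158.00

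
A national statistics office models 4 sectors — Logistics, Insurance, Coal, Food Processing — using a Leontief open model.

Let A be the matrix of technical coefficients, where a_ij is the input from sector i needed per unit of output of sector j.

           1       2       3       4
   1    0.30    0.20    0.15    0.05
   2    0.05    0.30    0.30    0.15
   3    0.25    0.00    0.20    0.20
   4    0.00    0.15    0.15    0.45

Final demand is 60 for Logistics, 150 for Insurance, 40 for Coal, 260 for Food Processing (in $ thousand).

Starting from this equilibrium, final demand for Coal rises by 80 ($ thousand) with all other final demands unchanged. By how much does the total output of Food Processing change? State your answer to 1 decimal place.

I − A =
  [   0.70    -0.20    -0.15    -0.05]
  [  -0.05     0.70    -0.30    -0.15]
  [  -0.25     0.00     0.80    -0.20]
  [   0.00    -0.15    -0.15     0.55]
Compute the cofactors C_ij = (−1)^(i+j)·(3×3 minor ij) of I−A; the adjugate is their transpose:
adj(I−A) = Cᵀ =
  [ 0.260000   0.092500   0.099375   0.085000]
  [ 0.067375   0.264500   0.135750   0.127625]
  [ 0.092125   0.050375   0.247875   0.112250]
  [ 0.043500   0.085875   0.104625   0.342750]
det(I−A) = Σ_j (I−A)_1j·C_1j = (0.70)(0.260000) + (-0.20)(0.067375) + (-0.15)(0.092125) + (-0.05)(0.043500) = 0.15253125
(I − A)⁻¹ = adj(I−A) / det(I−A) ≈
  [   1.7046     0.6064     0.6515     0.5573]
  [   0.4417     1.7341     0.8900     0.8367]
  [   0.6040     0.3303     1.6251     0.7359]
  [   0.2852     0.5630     0.6859     2.2471]
Δx = (I − A)⁻¹ Δd with Δd having +80 in the Coal component and 0 elsewhere.
So Δx_4 = L_43 · (+80), where L_43 = adj(I−A)_43 / det(I−A) = 0.104625 / 0.15253125.
Δx_4 = 0.104625 × (+80) / 0.15253125 = 8.37 / 0.15253125 ≈ 54.9.

Δx_4 = 54.9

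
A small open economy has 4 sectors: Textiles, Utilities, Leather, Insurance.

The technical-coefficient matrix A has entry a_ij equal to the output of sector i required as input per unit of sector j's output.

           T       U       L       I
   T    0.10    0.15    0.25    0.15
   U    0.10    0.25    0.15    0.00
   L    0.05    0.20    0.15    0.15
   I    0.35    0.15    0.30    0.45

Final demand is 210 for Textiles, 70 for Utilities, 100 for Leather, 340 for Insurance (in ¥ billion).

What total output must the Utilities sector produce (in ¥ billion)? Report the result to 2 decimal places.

I − A =
  [   0.90    -0.15    -0.25    -0.15]
  [  -0.10     0.75    -0.15     0.00]
  [  -0.05    -0.20     0.85    -0.15]
  [  -0.35    -0.15    -0.30     0.55]
Compute the cofactors C_ij = (−1)^(i+j)·(3×3 minor ij) of I−A; the adjugate is their transpose:
adj(I−A) = Cᵀ =
  [ 0.297000   0.124625   0.152625   0.122625]
  [ 0.054250   0.313375   0.084625   0.037875]
  [ 0.073250   0.121875   0.321375   0.107625]
  [ 0.243750   0.231250   0.295500   0.518500]
det(I−A) = Σ_j (I−A)_1j·C_1j = (0.90)(0.297000) + (-0.15)(0.054250) + (-0.25)(0.073250) + (-0.15)(0.243750) = 0.2042875
(I − A)⁻¹ = adj(I−A) / det(I−A) ≈
  [   1.4538     0.6100     0.7471     0.6003]
  [   0.2656     1.5340     0.4142     0.1854]
  [   0.3586     0.5966     1.5732     0.5268]
  [   1.1932     1.1320     1.4465     2.5381]
x = (I − A)⁻¹ d = adj(I−A)·d / det(I−A), with det(I−A) = 0.2042875:
  x_T = (0.297000·210 + 0.124625·70 + 0.152625·100 + 0.122625·340) / 0.2042875 = 128.04875 / 0.2042875 ≈ 626.81
  x_U = (0.054250·210 + 0.313375·70 + 0.084625·100 + 0.037875·340) / 0.2042875 = 54.66875 / 0.2042875 ≈ 267.61
  x_L = (0.073250·210 + 0.121875·70 + 0.321375·100 + 0.107625·340) / 0.2042875 = 92.64375 / 0.2042875 ≈ 453.50
  x_I = (0.243750·210 + 0.231250·70 + 0.295500·100 + 0.518500·340) / 0.2042875 = 273.215 / 0.2042875 ≈ 1337.40

x_U = 267.61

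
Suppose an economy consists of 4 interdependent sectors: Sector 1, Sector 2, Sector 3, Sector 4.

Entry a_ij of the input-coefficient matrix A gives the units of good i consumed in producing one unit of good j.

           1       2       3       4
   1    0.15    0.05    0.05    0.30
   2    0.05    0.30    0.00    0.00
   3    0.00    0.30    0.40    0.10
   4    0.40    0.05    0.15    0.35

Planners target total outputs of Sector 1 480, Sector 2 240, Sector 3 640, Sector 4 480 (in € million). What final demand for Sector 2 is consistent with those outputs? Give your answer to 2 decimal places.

d_2 = 144.00

I − A =
  [   0.85    -0.05    -0.05    -0.30]
  [  -0.05     0.70     0.00     0.00]
  [   0.00    -0.30     0.60    -0.10]
  [  -0.40    -0.05    -0.15     0.65]
d = (I − A) x:
  d_1 = (+0.85)·480 + (-0.05)·240 + (-0.05)·640 + (-0.30)·480 = 220.00
  d_2 = (-0.05)·480 + (+0.70)·240 + (+0.00)·640 + (+0.00)·480 = 144.00
  d_3 = (+0.00)·480 + (-0.30)·240 + (+0.60)·640 + (-0.10)·480 = 264.00
  d_4 = (-0.40)·480 + (-0.05)·240 + (-0.15)·640 + (+0.65)·480 = 12.00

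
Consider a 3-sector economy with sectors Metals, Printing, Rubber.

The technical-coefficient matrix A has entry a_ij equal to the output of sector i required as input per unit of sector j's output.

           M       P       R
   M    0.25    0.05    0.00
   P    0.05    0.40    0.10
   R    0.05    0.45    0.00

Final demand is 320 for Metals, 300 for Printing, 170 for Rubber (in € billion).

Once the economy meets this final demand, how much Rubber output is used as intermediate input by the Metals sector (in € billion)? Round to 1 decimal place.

z_RM = 23.4

I − A =
  [   0.75    -0.05     0.00]
  [  -0.05     0.60    -0.10]
  [  -0.05    -0.45     1.00]
Cofactors of I−A, C_ij = (−1)^(i+j)·(minor ij) (rows/columns in the sector order above):
  C_11 = (0.60)(1.00) − (-0.10)(-0.45) = 0.5550
  C_12 = −[(-0.05)(1.00) − (-0.10)(-0.05)] = 0.0550
  C_13 = (-0.05)(-0.45) − (0.60)(-0.05) = 0.0525
  C_21 = −[(-0.05)(1.00) − (0.00)(-0.45)] = 0.0500
  C_22 = (0.75)(1.00) − (0.00)(-0.05) = 0.7500
  C_23 = −[(0.75)(-0.45) − (-0.05)(-0.05)] = 0.3400
  C_31 = (-0.05)(-0.10) − (0.00)(0.60) = 0.0050
  C_32 = −[(0.75)(-0.10) − (0.00)(-0.05)] = 0.0750
  C_33 = (0.75)(0.60) − (-0.05)(-0.05) = 0.4475
det(I−A) = Σ_j (I−A)_1j·C_1j = (0.75)(0.5550) + (-0.05)(0.0550) + (0.00)(0.0525) = 0.4135
adj(I−A) = Cᵀ =
  [ 0.5550   0.0500   0.0050]
  [ 0.0550   0.7500   0.0750]
  [ 0.0525   0.3400   0.4475]
(I − A)⁻¹ = adj(I−A) / det(I−A) ≈
  [   1.3422     0.1209     0.0121]
  [   0.1330     1.8138     0.1814]
  [   0.1270     0.8222     1.0822]
First solve x = (I − A)⁻¹ d = adj(I−A)·d / det(I−A); in particular x_M = (0.5550·320 + 0.0500·300 + 0.0050·170) / 0.4135 = 193.45 / 0.4135 ≈ 467.836.
Intermediate flow from R to M: z_RM = a_RM · x_M = 0.05 × 193.45 / 0.4135 = 9.6725 / 0.4135 ≈ 23.4.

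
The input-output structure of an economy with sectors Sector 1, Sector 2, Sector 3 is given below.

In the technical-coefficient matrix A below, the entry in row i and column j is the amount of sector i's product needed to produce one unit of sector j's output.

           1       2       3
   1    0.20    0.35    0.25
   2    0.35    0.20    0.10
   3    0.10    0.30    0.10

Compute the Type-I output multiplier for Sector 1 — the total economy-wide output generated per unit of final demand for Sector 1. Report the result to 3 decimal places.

m_1 = 3.061

I − A =
  [   0.80    -0.35    -0.25]
  [  -0.35     0.80    -0.10]
  [  -0.10    -0.30     0.90]
Cofactors of I−A, C_ij = (−1)^(i+j)·(minor ij) (rows/columns in the sector order above):
  C_11 = (0.80)(0.90) − (-0.10)(-0.30) = 0.6900
  C_12 = −[(-0.35)(0.90) − (-0.10)(-0.10)] = 0.3250
  C_13 = (-0.35)(-0.30) − (0.80)(-0.10) = 0.1850
  C_21 = −[(-0.35)(0.90) − (-0.25)(-0.30)] = 0.3900
  C_22 = (0.80)(0.90) − (-0.25)(-0.10) = 0.6950
  C_23 = −[(0.80)(-0.30) − (-0.35)(-0.10)] = 0.2750
  C_31 = (-0.35)(-0.10) − (-0.25)(0.80) = 0.2350
  C_32 = −[(0.80)(-0.10) − (-0.25)(-0.35)] = 0.1675
  C_33 = (0.80)(0.80) − (-0.35)(-0.35) = 0.5175
det(I−A) = Σ_j (I−A)_1j·C_1j = (0.80)(0.6900) + (-0.35)(0.3250) + (-0.25)(0.1850) = 0.3920
adj(I−A) = Cᵀ =
  [ 0.6900   0.3900   0.2350]
  [ 0.3250   0.6950   0.1675]
  [ 0.1850   0.2750   0.5175]
(I − A)⁻¹ = adj(I−A) / det(I−A) ≈
  [   1.7602     0.9949     0.5995]
  [   0.8291     1.7730     0.4273]
  [   0.4719     0.7015     1.3202]
The output multiplier for sector j is the column-j sum of the Leontief inverse (I − A)⁻¹ = adj(I−A) / det(I−A).
Column 1 of adj(I−A): (0.6900, 0.3250, 0.1850); det(I−A) = 0.3920.
m_1 = (0.6900 + 0.3250 + 0.1850) / 0.3920 = 1.20 / 0.3920 ≈ 3.061.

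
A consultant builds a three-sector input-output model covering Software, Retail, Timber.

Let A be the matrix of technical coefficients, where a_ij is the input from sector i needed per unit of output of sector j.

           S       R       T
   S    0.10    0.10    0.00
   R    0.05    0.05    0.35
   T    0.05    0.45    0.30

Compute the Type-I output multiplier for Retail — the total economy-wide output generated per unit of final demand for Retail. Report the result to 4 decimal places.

m_R = 2.4585

I − A =
  [   0.90    -0.10     0.00]
  [  -0.05     0.95    -0.35]
  [  -0.05    -0.45     0.70]
Cofactors of I−A, C_ij = (−1)^(i+j)·(minor ij) (rows/columns in the sector order above):
  C_11 = (0.95)(0.70) − (-0.35)(-0.45) = 0.5075
  C_12 = −[(-0.05)(0.70) − (-0.35)(-0.05)] = 0.0525
  C_13 = (-0.05)(-0.45) − (0.95)(-0.05) = 0.0700
  C_21 = −[(-0.10)(0.70) − (0.00)(-0.45)] = 0.0700
  C_22 = (0.90)(0.70) − (0.00)(-0.05) = 0.6300
  C_23 = −[(0.90)(-0.45) − (-0.10)(-0.05)] = 0.4100
  C_31 = (-0.10)(-0.35) − (0.00)(0.95) = 0.0350
  C_32 = −[(0.90)(-0.35) − (0.00)(-0.05)] = 0.3150
  C_33 = (0.90)(0.95) − (-0.10)(-0.05) = 0.8500
det(I−A) = Σ_j (I−A)_1j·C_1j = (0.90)(0.5075) + (-0.10)(0.0525) + (0.00)(0.0700) = 0.4515
adj(I−A) = Cᵀ =
  [ 0.5075   0.0700   0.0350]
  [ 0.0525   0.6300   0.3150]
  [ 0.0700   0.4100   0.8500]
(I − A)⁻¹ = adj(I−A) / det(I−A) ≈
  [   1.12403     0.15504     0.07752]
  [   0.11628     1.39535     0.69767]
  [   0.15504     0.90808     1.88261]
The output multiplier for sector j is the column-j sum of the Leontief inverse (I − A)⁻¹ = adj(I−A) / det(I−A).
Column R of adj(I−A): (0.0700, 0.6300, 0.4100); det(I−A) = 0.4515.
m_R = (0.0700 + 0.6300 + 0.4100) / 0.4515 = 1.11 / 0.4515 ≈ 2.4585.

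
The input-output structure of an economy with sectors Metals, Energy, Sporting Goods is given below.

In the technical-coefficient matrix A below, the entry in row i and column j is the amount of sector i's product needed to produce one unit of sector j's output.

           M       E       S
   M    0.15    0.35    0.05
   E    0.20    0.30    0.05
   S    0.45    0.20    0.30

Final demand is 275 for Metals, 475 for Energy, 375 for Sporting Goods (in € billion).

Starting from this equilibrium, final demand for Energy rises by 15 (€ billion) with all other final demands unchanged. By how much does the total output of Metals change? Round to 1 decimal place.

I − A =
  [   0.85    -0.35    -0.05]
  [  -0.20     0.70    -0.05]
  [  -0.45    -0.20     0.70]
Cofactors of I−A, C_ij = (−1)^(i+j)·(minor ij) (rows/columns in the sector order above):
  C_11 = (0.70)(0.70) − (-0.05)(-0.20) = 0.4800
  C_12 = −[(-0.20)(0.70) − (-0.05)(-0.45)] = 0.1625
  C_13 = (-0.20)(-0.20) − (0.70)(-0.45) = 0.3550
  C_21 = −[(-0.35)(0.70) − (-0.05)(-0.20)] = 0.2550
  C_22 = (0.85)(0.70) − (-0.05)(-0.45) = 0.5725
  C_23 = −[(0.85)(-0.20) − (-0.35)(-0.45)] = 0.3275
  C_31 = (-0.35)(-0.05) − (-0.05)(0.70) = 0.0525
  C_32 = −[(0.85)(-0.05) − (-0.05)(-0.20)] = 0.0525
  C_33 = (0.85)(0.70) − (-0.35)(-0.20) = 0.5250
det(I−A) = Σ_j (I−A)_1j·C_1j = (0.85)(0.4800) + (-0.35)(0.1625) + (-0.05)(0.3550) = 0.333375
adj(I−A) = Cᵀ =
  [ 0.4800   0.2550   0.0525]
  [ 0.1625   0.5725   0.0525]
  [ 0.3550   0.3275   0.5250]
(I − A)⁻¹ = adj(I−A) / det(I−A) ≈
  [   1.4398     0.7649     0.1575]
  [   0.4874     1.7173     0.1575]
  [   1.0649     0.9824     1.5748]
Δx = (I − A)⁻¹ Δd with Δd having +15 in the Energy component and 0 elsewhere.
So Δx_M = L_ME · (+15), where L_ME = adj(I−A)_ME / det(I−A) = 0.2550 / 0.333375.
Δx_M = 0.2550 × (+15) / 0.333375 = 3.825 / 0.333375 ≈ 11.5.

Δx_M = 11.5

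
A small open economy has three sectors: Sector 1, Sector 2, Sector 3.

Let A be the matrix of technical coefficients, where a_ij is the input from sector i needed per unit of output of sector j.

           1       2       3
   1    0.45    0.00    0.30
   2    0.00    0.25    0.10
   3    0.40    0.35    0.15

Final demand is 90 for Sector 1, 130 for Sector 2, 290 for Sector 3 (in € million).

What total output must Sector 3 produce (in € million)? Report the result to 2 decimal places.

I − A =
  [   0.55     0.00    -0.30]
  [   0.00     0.75    -0.10]
  [  -0.40    -0.35     0.85]
Cofactors of I−A, C_ij = (−1)^(i+j)·(minor ij) (rows/columns in the sector order above):
  C_11 = (0.75)(0.85) − (-0.10)(-0.35) = 0.6025
  C_12 = −[(0.00)(0.85) − (-0.10)(-0.40)] = 0.0400
  C_13 = (0.00)(-0.35) − (0.75)(-0.40) = 0.3000
  C_21 = −[(0.00)(0.85) − (-0.30)(-0.35)] = 0.1050
  C_22 = (0.55)(0.85) − (-0.30)(-0.40) = 0.3475
  C_23 = −[(0.55)(-0.35) − (0.00)(-0.40)] = 0.1925
  C_31 = (0.00)(-0.10) − (-0.30)(0.75) = 0.2250
  C_32 = −[(0.55)(-0.10) − (-0.30)(0.00)] = 0.0550
  C_33 = (0.55)(0.75) − (0.00)(0.00) = 0.4125
det(I−A) = Σ_j (I−A)_1j·C_1j = (0.55)(0.6025) + (0.00)(0.0400) + (-0.30)(0.3000) = 0.241375
adj(I−A) = Cᵀ =
  [ 0.6025   0.1050   0.2250]
  [ 0.0400   0.3475   0.0550]
  [ 0.3000   0.1925   0.4125]
(I − A)⁻¹ = adj(I−A) / det(I−A) ≈
  [   2.4961     0.4350     0.9322]
  [   0.1657     1.4397     0.2279]
  [   1.2429     0.7975     1.7090]
x = (I − A)⁻¹ d = adj(I−A)·d / det(I−A), with det(I−A) = 0.241375:
  x_1 = (0.6025·90 + 0.1050·130 + 0.2250·290) / 0.241375 = 133.125 / 0.241375 ≈ 551.53
  x_2 = (0.0400·90 + 0.3475·130 + 0.0550·290) / 0.241375 = 64.725 / 0.241375 ≈ 268.15
  x_3 = (0.3000·90 + 0.1925·130 + 0.4125·290) / 0.241375 = 171.65 / 0.241375 ≈ 711.13

x_3 = 711.13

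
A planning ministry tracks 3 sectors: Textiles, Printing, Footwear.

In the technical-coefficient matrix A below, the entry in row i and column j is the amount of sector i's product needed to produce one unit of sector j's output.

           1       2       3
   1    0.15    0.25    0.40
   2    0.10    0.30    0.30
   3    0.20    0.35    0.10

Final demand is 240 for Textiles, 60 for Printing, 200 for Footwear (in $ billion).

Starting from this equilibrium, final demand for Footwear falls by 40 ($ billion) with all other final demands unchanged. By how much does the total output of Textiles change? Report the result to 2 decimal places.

Δx_1 = -41.92

I − A =
  [   0.85    -0.25    -0.40]
  [  -0.10     0.70    -0.30]
  [  -0.20    -0.35     0.90]
Cofactors of I−A, C_ij = (−1)^(i+j)·(minor ij) (rows/columns in the sector order above):
  C_11 = (0.70)(0.90) − (-0.30)(-0.35) = 0.5250
  C_12 = −[(-0.10)(0.90) − (-0.30)(-0.20)] = 0.1500
  C_13 = (-0.10)(-0.35) − (0.70)(-0.20) = 0.1750
  C_21 = −[(-0.25)(0.90) − (-0.40)(-0.35)] = 0.3650
  C_22 = (0.85)(0.90) − (-0.40)(-0.20) = 0.6850
  C_23 = −[(0.85)(-0.35) − (-0.25)(-0.20)] = 0.3475
  C_31 = (-0.25)(-0.30) − (-0.40)(0.70) = 0.3550
  C_32 = −[(0.85)(-0.30) − (-0.40)(-0.10)] = 0.2950
  C_33 = (0.85)(0.70) − (-0.25)(-0.10) = 0.5700
det(I−A) = Σ_j (I−A)_1j·C_1j = (0.85)(0.5250) + (-0.25)(0.1500) + (-0.40)(0.1750) = 0.33875
adj(I−A) = Cᵀ =
  [ 0.5250   0.3650   0.3550]
  [ 0.1500   0.6850   0.2950]
  [ 0.1750   0.3475   0.5700]
(I − A)⁻¹ = adj(I−A) / det(I−A) ≈
  [   1.5498     1.0775     1.0480]
  [   0.4428     2.0221     0.8708]
  [   0.5166     1.0258     1.6827]
Δx = (I − A)⁻¹ Δd with Δd having -40 in the Footwear component and 0 elsewhere.
So Δx_1 = L_13 · (-40), where L_13 = adj(I−A)_13 / det(I−A) = 0.3550 / 0.33875.
Δx_1 = 0.3550 × (-40) / 0.33875 = -14.20 / 0.33875 ≈ -41.92.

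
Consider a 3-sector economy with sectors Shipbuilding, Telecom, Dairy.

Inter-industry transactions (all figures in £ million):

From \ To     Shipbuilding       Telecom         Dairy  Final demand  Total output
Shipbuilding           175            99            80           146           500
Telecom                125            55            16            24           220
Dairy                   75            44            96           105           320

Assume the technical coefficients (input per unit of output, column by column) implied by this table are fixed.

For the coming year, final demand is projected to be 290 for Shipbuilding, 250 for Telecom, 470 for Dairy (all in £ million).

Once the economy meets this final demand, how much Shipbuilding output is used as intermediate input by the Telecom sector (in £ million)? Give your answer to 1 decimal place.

Technical coefficients a_ij = z_ij / X_j:
  a_11 = 175/500 = 0.35, a_21 = 125/500 = 0.25, a_31 = 75/500 = 0.15
  a_12 = 99/220 = 0.45, a_22 = 55/220 = 0.25, a_32 = 44/220 = 0.20
  a_13 = 80/320 = 0.25, a_23 = 16/320 = 0.05, a_33 = 96/320 = 0.30
I − A =
  [   0.65    -0.45    -0.25]
  [  -0.25     0.75    -0.05]
  [  -0.15    -0.20     0.70]
Cofactors of I−A, C_ij = (−1)^(i+j)·(minor ij) (rows/columns in the sector order above):
  C_11 = (0.75)(0.70) − (-0.05)(-0.20) = 0.5150
  C_12 = −[(-0.25)(0.70) − (-0.05)(-0.15)] = 0.1825
  C_13 = (-0.25)(-0.20) − (0.75)(-0.15) = 0.1625
  C_21 = −[(-0.45)(0.70) − (-0.25)(-0.20)] = 0.3650
  C_22 = (0.65)(0.70) − (-0.25)(-0.15) = 0.4175
  C_23 = −[(0.65)(-0.20) − (-0.45)(-0.15)] = 0.1975
  C_31 = (-0.45)(-0.05) − (-0.25)(0.75) = 0.2100
  C_32 = −[(0.65)(-0.05) − (-0.25)(-0.25)] = 0.0950
  C_33 = (0.65)(0.75) − (-0.45)(-0.25) = 0.3750
det(I−A) = Σ_j (I−A)_1j·C_1j = (0.65)(0.5150) + (-0.45)(0.1825) + (-0.25)(0.1625) = 0.2120
adj(I−A) = Cᵀ =
  [ 0.5150   0.3650   0.2100]
  [ 0.1825   0.4175   0.0950]
  [ 0.1625   0.1975   0.3750]
(I − A)⁻¹ = adj(I−A) / det(I−A) ≈
  [   2.4292     1.7217     0.9906]
  [   0.8608     1.9693     0.4481]
  [   0.7665     0.9316     1.7689]
First solve x = (I − A)⁻¹ d = adj(I−A)·d / det(I−A); in particular x_2 = (0.1825·290 + 0.4175·250 + 0.0950·470) / 0.2120 = 201.95 / 0.2120 ≈ 952.594.
Intermediate flow from 1 to 2: z_12 = a_12 · x_2 = 0.45 × 201.95 / 0.2120 = 90.8775 / 0.2120 ≈ 428.7.

z_12 = 428.7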